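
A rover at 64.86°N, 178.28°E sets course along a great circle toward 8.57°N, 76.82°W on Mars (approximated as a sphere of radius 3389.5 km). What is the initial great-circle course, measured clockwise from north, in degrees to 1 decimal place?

With φ₁ = 1.1320, φ₂ = 0.1496, Δλ = 1.8309 rad, the forward-azimuth formula gives
θ = atan2( sin Δλ cos φ₂ , cos φ₁ sin φ₂ − sin φ₁ cos φ₂ cos Δλ ) = atan2(0.9556, 0.2935) = 72.93°.
So the initial bearing is 72.9°.

72.9°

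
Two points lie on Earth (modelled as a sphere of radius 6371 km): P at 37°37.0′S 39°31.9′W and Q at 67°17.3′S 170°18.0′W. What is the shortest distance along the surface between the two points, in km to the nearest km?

With latitudes φ₁ = -37.617°, φ₂ = -67.288° and longitude difference Δλ = -130.768°:
cos c = sin φ₁ sin φ₂ + cos φ₁ cos φ₂ cos Δλ = (-0.6104)(-0.9225) + (0.7921)(0.3861)(-0.6530) = 0.36334,
so c = arccos(0.36334) = 1.19895 rad.
Distance = R·c = 6371 × 1.1989 ≈ 7638 km.

7638 km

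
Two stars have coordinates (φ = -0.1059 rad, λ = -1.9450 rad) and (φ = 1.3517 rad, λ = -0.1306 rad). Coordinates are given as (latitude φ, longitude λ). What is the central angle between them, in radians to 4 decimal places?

1.7267 rad

In radians: φ₁ = -0.1059, φ₂ = 1.3517, Δλ = 103.957° = 1.8144 rad.
Haversine: a = sin²(Δφ/2) + cos φ₁ cos φ₂ sin²(Δλ/2) = 0.4435 + (0.9944)(0.2173)(0.6206) = 0.57765.
Central angle c = 2·arcsin(√a) = 1.72673 rad.
So the angular separation is 1.7267 rad.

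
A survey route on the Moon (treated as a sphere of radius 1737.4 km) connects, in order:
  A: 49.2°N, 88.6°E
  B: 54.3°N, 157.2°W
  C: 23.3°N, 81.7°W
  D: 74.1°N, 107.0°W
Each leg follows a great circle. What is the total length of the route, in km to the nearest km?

5403 km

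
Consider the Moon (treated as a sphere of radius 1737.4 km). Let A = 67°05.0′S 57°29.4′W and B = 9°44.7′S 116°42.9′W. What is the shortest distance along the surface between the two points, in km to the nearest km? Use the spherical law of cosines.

2104 km

Let φ₁ = -1.1708 rad, φ₂ = -0.1701 rad, and Δλ = -1.0337 rad.
cos c = sin φ₁ sin φ₂ + cos φ₁ cos φ₂ cos Δλ = (-0.9211)(-0.1693) + (0.3894)(0.9856)(0.5117) = 0.35227,
so c = arccos(0.35227) = 1.21080 rad.
Distance = R·c = 1737.4 × 1.2108 ≈ 2104 km.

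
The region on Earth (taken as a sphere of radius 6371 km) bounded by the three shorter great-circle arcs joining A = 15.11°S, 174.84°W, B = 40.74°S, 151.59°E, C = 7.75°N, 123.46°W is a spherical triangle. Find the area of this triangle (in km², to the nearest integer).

8310228 km²

Side lengths (central angles): a = 1.5927, b = 0.9741, c = 0.6768 rad; semiperimeter s = 1.6218.
By l'Huilier's theorem, tan(E/4) = √[tan(s/2) tan((s−a)/2) tan((s−b)/2) tan((s−c)/2)], giving spherical excess E = 0.2047 rad.
Area = E·R² = 0.2047 × (6371)² ≈ 8310228 km².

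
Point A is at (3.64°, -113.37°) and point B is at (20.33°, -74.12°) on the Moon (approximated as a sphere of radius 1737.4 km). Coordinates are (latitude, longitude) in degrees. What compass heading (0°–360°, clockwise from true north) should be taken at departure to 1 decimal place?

63.1°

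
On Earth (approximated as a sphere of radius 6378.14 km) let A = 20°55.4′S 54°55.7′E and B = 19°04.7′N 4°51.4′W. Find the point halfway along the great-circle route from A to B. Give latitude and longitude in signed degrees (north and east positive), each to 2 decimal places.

-1.06°, 24.84°

The central angle between A and B is δ = 1.2371 rad.
With f = 0.5, the slerp weights are sin((1−f)δ)/sin δ = 0.6137 and sin(fδ)/sin δ = 0.6137.
Weighted sum of the unit vectors: (0.6137)·(0.5367,0.7645,-0.3571) + (0.6137)·(0.9417,-0.0800,0.3269) = (0.9073, 0.4201, -0.0186).
Converting back: φ = atan2(z, √(x²+y²)) = -1.06°, λ = atan2(y, x) = 24.84°.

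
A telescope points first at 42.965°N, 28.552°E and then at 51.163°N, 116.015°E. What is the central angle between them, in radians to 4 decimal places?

0.9870 rad

With latitudes φ₁ = 42.965°, φ₂ = 51.163° and longitude difference Δλ = 87.463°:
cos c = sin φ₁ sin φ₂ + cos φ₁ cos φ₂ cos Δλ = (0.6816)(0.7789) + (0.7318)(0.6271)(0.0443) = 0.55120,
so c = arccos(0.55120) = 0.98700 rad.
So the angular separation is 0.9870 rad.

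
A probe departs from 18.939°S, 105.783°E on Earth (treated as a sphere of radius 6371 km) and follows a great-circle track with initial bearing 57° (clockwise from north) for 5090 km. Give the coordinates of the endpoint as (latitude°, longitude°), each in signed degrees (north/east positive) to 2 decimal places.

8.21°, 143.17°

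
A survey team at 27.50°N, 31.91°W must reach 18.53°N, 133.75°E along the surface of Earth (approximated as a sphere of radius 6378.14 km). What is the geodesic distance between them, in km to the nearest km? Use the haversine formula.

14685 km

Let φ₁ = 0.4800 rad, φ₂ = 0.3234 rad, and Δλ = 2.8913 rad.
Haversine: a = sin²(Δφ/2) + cos φ₁ cos φ₂ sin²(Δλ/2) = 0.0061 + (0.8870)(0.9482)(0.9844) = 0.83404.
Central angle c = 2·arcsin(√a) = 2.30242 rad.
Distance = R·c = 6378.14 × 2.3024 ≈ 14685 km.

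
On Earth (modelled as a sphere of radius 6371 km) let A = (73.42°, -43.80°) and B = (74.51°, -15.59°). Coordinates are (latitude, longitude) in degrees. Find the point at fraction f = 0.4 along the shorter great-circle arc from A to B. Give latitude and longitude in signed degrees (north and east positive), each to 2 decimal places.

The central angle between A and B is δ = 0.1360 rad.
With f = 0.4, the slerp weights are sin((1−f)δ)/sin δ = 0.6012 and sin(fδ)/sin δ = 0.4010.
Weighted sum of the unit vectors: (0.6012)·(0.2060,-0.1975,0.9584) + (0.4010)·(0.2572,-0.0718,0.9637) = (0.2270, -0.1475, 0.9627).
Converting back: φ = atan2(z, √(x²+y²)) = 74.29°, λ = atan2(y, x) = -33.02°.

74.29°, -33.02°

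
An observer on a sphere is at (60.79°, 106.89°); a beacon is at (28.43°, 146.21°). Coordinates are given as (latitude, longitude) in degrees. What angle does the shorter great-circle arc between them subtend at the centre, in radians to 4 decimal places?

Let φ₁ = 1.0610 rad, φ₂ = 0.4962 rad, and Δλ = 0.6863 rad.
Haversine: a = sin²(Δφ/2) + cos φ₁ cos φ₂ sin²(Δλ/2) = 0.0776 + (0.4880)(0.8794)(0.1132) = 0.12623.
Central angle c = 2·arcsin(√a) = 0.72643 rad.
So the angular separation is 0.7264 rad.

0.7264 rad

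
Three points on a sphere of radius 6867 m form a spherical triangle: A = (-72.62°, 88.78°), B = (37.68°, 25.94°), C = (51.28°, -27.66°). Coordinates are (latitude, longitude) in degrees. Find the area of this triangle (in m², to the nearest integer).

56396659 m²

Side lengths (central angles): a = 0.6909, b = 2.5459, c = 2.0662 rad; semiperimeter s = 2.6515.
By l'Huilier's theorem, tan(E/4) = √[tan(s/2) tan((s−a)/2) tan((s−b)/2) tan((s−c)/2)], giving spherical excess E = 1.1960 rad.
Area = E·R² = 1.1960 × (6867)² ≈ 56396659 m².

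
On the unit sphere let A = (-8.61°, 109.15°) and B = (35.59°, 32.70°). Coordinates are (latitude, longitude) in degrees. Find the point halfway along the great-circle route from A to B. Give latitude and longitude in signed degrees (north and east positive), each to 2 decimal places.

16.93°, 75.31°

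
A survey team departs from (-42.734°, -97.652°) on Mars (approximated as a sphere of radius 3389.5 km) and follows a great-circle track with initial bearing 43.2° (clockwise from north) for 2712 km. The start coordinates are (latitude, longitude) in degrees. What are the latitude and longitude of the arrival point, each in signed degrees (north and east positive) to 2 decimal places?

Angular distance δ = d/R = 2712/3389.5 = 0.80012 rad; initial bearing θ = 0.7540 rad.
sin φ₂ = sin φ₁ cos δ + cos φ₁ sin δ cos θ = (-0.6786)(0.6966) + (0.7345)(0.7174)(0.7290) = -0.0886, so φ₂ = -5.08°.
Δλ = atan2(sin θ sin δ cos φ₁, cos δ − sin φ₁ sin φ₂) = atan2(0.3607, 0.6365) = 29.542°.
λ₂ = -97.652° + 29.542° = -68.11°.

-5.08°, -68.11°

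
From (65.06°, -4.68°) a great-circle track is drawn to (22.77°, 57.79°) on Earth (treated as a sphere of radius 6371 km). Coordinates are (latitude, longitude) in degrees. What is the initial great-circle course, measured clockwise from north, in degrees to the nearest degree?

105°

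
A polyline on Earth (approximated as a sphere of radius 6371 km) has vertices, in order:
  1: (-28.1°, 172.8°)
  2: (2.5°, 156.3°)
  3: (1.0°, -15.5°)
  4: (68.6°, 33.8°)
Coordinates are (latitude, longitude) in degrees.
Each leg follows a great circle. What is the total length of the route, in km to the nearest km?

Leg 1→2: central angle 0.6016 rad, distance 3832.6 km.
Leg 2→3: central angle 2.9860 rad, distance 19023.9 km.
Leg 3→4: central angle 1.3138 rad, distance 8370.4 km.
Total: 3832.6 + 19023.9 + 8370.4 ≈ 31227 km.

31227 km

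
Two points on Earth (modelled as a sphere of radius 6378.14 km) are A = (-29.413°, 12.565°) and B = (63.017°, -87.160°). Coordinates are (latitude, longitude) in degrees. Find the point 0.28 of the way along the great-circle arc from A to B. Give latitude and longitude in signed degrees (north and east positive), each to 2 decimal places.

0.26°, -4.13°

Central angle δ = 2.0995 rad. Interpolating on the sphere with fraction f = 0.28:
P = [sin((1−f)δ)·A + sin(fδ)·B] / sin δ = 1.1561·A + 0.6423·B in Cartesian coordinates,
giving P = (0.9974, -0.0720, 0.0046), i.e. latitude 0.26°, longitude -4.13°.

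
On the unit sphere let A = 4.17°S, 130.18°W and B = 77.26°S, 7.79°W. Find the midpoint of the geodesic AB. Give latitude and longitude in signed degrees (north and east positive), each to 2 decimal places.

Central angle δ = 1.6177 rad. Interpolating on the sphere with fraction f = 0.5:
P = [sin((1−f)δ)·A + sin(fδ)·B] / sin δ = 0.7243·A + 0.7243·B in Cartesian coordinates,
giving P = (-0.3078, -0.5736, -0.7591), i.e. latitude -49.39°, longitude -118.22°.

-49.39°, -118.22°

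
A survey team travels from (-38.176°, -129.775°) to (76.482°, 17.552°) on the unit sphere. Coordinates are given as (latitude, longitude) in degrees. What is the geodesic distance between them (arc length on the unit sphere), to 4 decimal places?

In radians: φ₁ = -0.6663, φ₂ = 1.3349, Δλ = 147.327° = 2.5713 rad.
cos c = sin φ₁ sin φ₂ + cos φ₁ cos φ₂ cos Δλ = (-0.6181)(0.9723) + (0.7861)(0.2338)(-0.8418) = -0.75564,
so c = arccos(-0.75564) = 2.42742 rad.
On the unit sphere the arc length equals the central angle: 2.4274.

2.4274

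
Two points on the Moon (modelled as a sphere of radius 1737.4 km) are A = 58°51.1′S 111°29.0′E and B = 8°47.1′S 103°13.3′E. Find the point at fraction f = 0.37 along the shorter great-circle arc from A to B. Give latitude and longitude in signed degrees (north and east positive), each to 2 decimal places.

-40.39°, 107.04°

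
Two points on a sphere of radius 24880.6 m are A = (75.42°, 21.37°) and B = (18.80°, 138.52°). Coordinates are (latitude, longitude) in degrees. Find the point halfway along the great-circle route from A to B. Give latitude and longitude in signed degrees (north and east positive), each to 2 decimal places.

56.27°, 123.45°

The central angle between A and B is δ = 1.3662 rad.
With f = 0.5, the slerp weights are sin((1−f)δ)/sin δ = 0.6447 and sin(fδ)/sin δ = 0.6447.
Weighted sum of the unit vectors: (0.6447)·(0.2344,0.0917,0.9678) + (0.6447)·(-0.7092,0.6270,0.3223) = (-0.3061, 0.4633, 0.8316).
Converting back: φ = atan2(z, √(x²+y²)) = 56.27°, λ = atan2(y, x) = 123.45°.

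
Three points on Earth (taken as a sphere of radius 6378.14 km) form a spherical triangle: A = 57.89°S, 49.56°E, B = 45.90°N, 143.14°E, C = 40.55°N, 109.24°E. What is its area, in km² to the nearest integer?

20553683 km²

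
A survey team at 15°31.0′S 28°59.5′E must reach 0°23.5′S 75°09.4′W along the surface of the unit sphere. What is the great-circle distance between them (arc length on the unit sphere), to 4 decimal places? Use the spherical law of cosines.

1.8067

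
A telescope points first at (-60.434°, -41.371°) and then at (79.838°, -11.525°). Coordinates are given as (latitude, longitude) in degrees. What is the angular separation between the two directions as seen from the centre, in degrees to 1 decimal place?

With latitudes φ₁ = -60.434°, φ₂ = 79.838° and longitude difference Δλ = 29.846°:
cos c = sin φ₁ sin φ₂ + cos φ₁ cos φ₂ cos Δλ = (-0.8698)(0.9843) + (0.4934)(0.1764)(0.8674) = -0.78063,
so c = arccos(-0.78063) = 2.46648 rad.
So the angular separation is 141.3°.

141.3°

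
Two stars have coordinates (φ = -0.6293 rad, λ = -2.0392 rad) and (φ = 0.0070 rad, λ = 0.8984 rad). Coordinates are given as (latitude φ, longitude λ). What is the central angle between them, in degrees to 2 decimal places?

With latitudes φ₁ = -36.056°, φ₂ = 0.401° and longitude difference Δλ = 168.312°:
cos c = sin φ₁ sin φ₂ + cos φ₁ cos φ₂ cos Δλ = (-0.5886)(0.0070) + (0.8084)(1.0000)(-0.9793) = -0.79578,
so c = arccos(-0.79578) = 2.49109 rad.
So the angular separation is 142.73°.

142.73°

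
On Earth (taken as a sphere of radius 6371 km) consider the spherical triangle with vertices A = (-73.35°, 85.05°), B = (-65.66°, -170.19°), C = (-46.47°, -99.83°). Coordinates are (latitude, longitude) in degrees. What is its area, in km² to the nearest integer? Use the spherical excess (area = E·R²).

Side lengths (central angles): a = 0.7136, b = 1.0495, c = 0.5683 rad; semiperimeter s = 1.1657.
By l'Huilier's theorem, tan(E/4) = √[tan(s/2) tan((s−a)/2) tan((s−b)/2) tan((s−c)/2)], giving spherical excess E = 0.2083 rad.
Area = E·R² = 0.2083 × (6371)² ≈ 8453082 km².

8453082 km²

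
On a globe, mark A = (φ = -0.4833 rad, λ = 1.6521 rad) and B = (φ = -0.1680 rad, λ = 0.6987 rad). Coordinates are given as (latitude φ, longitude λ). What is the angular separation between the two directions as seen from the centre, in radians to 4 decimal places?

0.9483 rad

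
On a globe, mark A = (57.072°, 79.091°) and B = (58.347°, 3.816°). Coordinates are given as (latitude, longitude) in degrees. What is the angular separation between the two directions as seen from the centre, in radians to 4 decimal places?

0.6649 rad

In radians: φ₁ = 0.9961, φ₂ = 1.0183, Δλ = -75.275° = -1.3138 rad.
Haversine: a = sin²(Δφ/2) + cos φ₁ cos φ₂ sin²(Δλ/2) = 0.0001 + (0.5436)(0.5248)(0.3729) = 0.10650.
Central angle c = 2·arcsin(√a) = 0.66486 rad.
So the angular separation is 0.6649 rad.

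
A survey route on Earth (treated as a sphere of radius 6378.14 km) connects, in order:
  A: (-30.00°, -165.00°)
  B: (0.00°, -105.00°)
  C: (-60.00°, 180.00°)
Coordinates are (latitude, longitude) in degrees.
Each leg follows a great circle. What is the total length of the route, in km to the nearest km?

Leg A→B: central angle 1.1230 rad, distance 7162.4 km.
Leg B→C: central angle 1.4410 rad, distance 9191.0 km.
Total: 7162.4 + 9191.0 ≈ 16353 km.

16353 km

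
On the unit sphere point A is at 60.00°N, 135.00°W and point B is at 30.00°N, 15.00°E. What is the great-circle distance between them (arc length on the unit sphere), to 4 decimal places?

1.5128

Let φ₁ = 1.0472 rad, φ₂ = 0.5236 rad, and Δλ = 2.6180 rad.
Haversine: a = sin²(Δφ/2) + cos φ₁ cos φ₂ sin²(Δλ/2) = 0.0670 + (0.5000)(0.8660)(0.9330) = 0.47099.
Central angle c = 2·arcsin(√a) = 1.51275 rad.
On the unit sphere the arc length equals the central angle: 1.5128.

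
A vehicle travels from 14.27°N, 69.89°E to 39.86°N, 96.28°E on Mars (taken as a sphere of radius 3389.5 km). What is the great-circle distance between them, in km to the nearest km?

In radians: φ₁ = 0.2491, φ₂ = 0.6957, Δλ = 26.390° = 0.4606 rad.
cos c = sin φ₁ sin φ₂ + cos φ₁ cos φ₂ cos Δλ = (0.2465)(0.6409) + (0.9691)(0.7676)(0.8958) = 0.82438,
so c = arccos(0.82438) = 0.60169 rad.
Distance = R·c = 3389.5 × 0.6017 ≈ 2039 km.

2039 km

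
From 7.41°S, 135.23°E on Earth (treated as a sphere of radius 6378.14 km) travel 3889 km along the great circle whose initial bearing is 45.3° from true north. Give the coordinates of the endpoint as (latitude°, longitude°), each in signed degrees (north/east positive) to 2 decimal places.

17.08°, 160.43°

Angular distance δ = d/R = 3889/6378.14 = 0.60974 rad; initial bearing θ = 0.7906 rad.
sin φ₂ = sin φ₁ cos δ + cos φ₁ sin δ cos θ = (-0.1290)(0.8198) + (0.9916)(0.5727)(0.7034) = 0.2937, so φ₂ = 17.08°.
Δλ = atan2(sin θ sin δ cos φ₁, cos δ − sin φ₁ sin φ₂) = atan2(0.4036, 0.8577) = 25.203°.
λ₂ = 135.230° + 25.203° = 160.43°.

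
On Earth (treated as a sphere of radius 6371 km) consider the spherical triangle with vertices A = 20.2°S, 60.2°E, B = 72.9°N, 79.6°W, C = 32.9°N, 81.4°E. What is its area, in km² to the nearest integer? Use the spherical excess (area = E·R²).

24192558 km²

Side lengths (central angles): a = 1.2810, b = 0.9919, c = 2.1422 rad; semiperimeter s = 2.2076.
By l'Huilier's theorem, tan(E/4) = √[tan(s/2) tan((s−a)/2) tan((s−b)/2) tan((s−c)/2)], giving spherical excess E = 0.5960 rad.
Area = E·R² = 0.5960 × (6371)² ≈ 24192558 km².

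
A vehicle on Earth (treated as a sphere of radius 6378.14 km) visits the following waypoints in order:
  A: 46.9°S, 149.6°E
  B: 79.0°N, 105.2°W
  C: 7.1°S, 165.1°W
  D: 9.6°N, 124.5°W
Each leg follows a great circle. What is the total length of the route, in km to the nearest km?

30495 km

Leg A→B: central angle 2.4203 rad, distance 15436.8 km.
Leg B→C: central angle 1.5972 rad, distance 10187.0 km.
Leg C→D: central angle 0.7637 rad, distance 4871.0 km.
Total: 15436.8 + 10187.0 + 4871.0 ≈ 30495 km.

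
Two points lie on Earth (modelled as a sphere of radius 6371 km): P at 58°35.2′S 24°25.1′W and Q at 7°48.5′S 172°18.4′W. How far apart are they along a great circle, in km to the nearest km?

Let φ₁ = -1.0225 rad, φ₂ = -0.1363 rad, and Δλ = -2.5811 rad.
cos c = sin φ₁ sin φ₂ + cos φ₁ cos φ₂ cos Δλ = (-0.8534)(-0.1359) + (0.5212)(0.9907)(-0.8470) = -0.32143,
so c = arccos(-0.32143) = 1.89804 rad.
Distance = R·c = 6371 × 1.8980 ≈ 12092 km.

12092 km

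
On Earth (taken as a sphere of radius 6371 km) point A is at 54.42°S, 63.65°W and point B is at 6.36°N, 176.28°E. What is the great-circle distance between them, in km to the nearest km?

12490 km

In radians: φ₁ = -0.9498, φ₂ = 0.1110, Δλ = -120.070° = -2.0956 rad.
Haversine: a = sin²(Δφ/2) + cos φ₁ cos φ₂ sin²(Δλ/2) = 0.2559 + (0.5818)(0.9938)(0.7505) = 0.68992.
Central angle c = 2·arcsin(√a) = 1.96041 rad.
Distance = R·c = 6371 × 1.9604 ≈ 12490 km.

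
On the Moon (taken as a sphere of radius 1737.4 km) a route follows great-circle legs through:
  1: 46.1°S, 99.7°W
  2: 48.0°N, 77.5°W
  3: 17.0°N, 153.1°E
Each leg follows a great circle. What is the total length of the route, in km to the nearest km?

Leg 1→2: central angle 1.6769 rad, distance 2913.4 km.
Leg 2→3: central angle 1.7608 rad, distance 3059.3 km.
Total: 2913.4 + 3059.3 ≈ 5973 km.

5973 km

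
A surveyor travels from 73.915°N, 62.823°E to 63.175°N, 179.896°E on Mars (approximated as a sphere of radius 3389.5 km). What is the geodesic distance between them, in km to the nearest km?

2178 km

In radians: φ₁ = 1.2901, φ₂ = 1.1026, Δλ = 117.073° = 2.0433 rad.
cos c = sin φ₁ sin φ₂ + cos φ₁ cos φ₂ cos Δλ = (0.9609)(0.8924) + (0.2771)(0.4513)(-0.4551) = 0.80055,
so c = arccos(0.80055) = 0.64258 rad.
Distance = R·c = 3389.5 × 0.6426 ≈ 2178 km.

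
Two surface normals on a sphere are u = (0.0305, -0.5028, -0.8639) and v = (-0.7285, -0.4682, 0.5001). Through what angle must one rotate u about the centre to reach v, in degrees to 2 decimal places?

102.64°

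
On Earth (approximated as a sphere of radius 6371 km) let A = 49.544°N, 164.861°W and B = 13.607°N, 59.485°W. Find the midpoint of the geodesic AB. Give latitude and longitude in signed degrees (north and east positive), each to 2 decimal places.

Central angle δ = 1.5590 rad. Interpolating on the sphere with fraction f = 0.5:
P = [sin((1−f)δ)·A + sin(fδ)·B] / sin δ = 0.7030·A + 0.7030·B in Cartesian coordinates,
giving P = (-0.0934, -0.7077, 0.7003), i.e. latitude 44.45°, longitude -97.52°.

44.45°, -97.52°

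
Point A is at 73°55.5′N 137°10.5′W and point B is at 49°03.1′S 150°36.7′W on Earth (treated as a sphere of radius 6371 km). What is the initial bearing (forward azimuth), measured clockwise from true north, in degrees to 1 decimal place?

Δλ = -13.437° = -0.2345 rad.
y = sin Δλ · cos φ₂ = (-0.2324)(0.6554) = -0.1523
x = cos φ₁ sin φ₂ − sin φ₁ cos φ₂ cos Δλ = (0.2769)(-0.7553) − (0.9609)(0.6554)(0.9726) = -0.8217
θ = atan2(y, x) = -169.50°; adding 360° gives 190.5°.

190.5°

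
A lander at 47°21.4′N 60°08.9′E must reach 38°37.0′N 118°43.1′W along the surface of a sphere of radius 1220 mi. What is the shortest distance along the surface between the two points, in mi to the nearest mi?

2002 mi

Let φ₁ = 0.8265 rad, φ₂ = 0.6740 rad, and Δλ = -3.1218 rad.
cos c = sin φ₁ sin φ₂ + cos φ₁ cos φ₂ cos Δλ = (0.7356)(0.6241) + (0.6774)(0.7813)(-0.9998) = -0.07012,
so c = arccos(-0.07012) = 1.64097 rad.
Distance = R·c = 1220 × 1.6410 ≈ 2002 mi.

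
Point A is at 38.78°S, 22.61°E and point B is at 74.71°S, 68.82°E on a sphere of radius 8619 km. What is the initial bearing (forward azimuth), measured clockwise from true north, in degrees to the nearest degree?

163°

Δλ = 46.210° = 0.8065 rad.
y = sin Δλ · cos φ₂ = (0.7219)(0.2637) = 0.1904
x = cos φ₁ sin φ₂ − sin φ₁ cos φ₂ cos Δλ = (0.7796)(-0.9646) − (-0.6263)(0.2637)(0.6920) = -0.6377
θ = atan2(y, x) = 163.38°, so the bearing is 163°.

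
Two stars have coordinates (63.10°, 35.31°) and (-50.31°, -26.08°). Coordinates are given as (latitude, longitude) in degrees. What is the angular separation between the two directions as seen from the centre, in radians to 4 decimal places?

2.1506 rad

In radians: φ₁ = 1.1013, φ₂ = -0.8781, Δλ = -61.390° = -1.0715 rad.
Haversine: a = sin²(Δφ/2) + cos φ₁ cos φ₂ sin²(Δλ/2) = 0.6987 + (0.4524)(0.6386)(0.2606) = 0.77395.
Central angle c = 2·arcsin(√a) = 2.15064 rad.
So the angular separation is 2.1506 rad.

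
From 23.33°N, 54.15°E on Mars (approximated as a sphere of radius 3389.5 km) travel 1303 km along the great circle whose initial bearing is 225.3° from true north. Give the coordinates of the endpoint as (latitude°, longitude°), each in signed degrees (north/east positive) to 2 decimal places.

Angular distance δ = d/R = 1303/3389.5 = 0.38442 rad; initial bearing θ = 3.9322 rad.
sin φ₂ = sin φ₁ cos δ + cos φ₁ sin δ cos θ = (0.3960)(0.9270) + (0.9182)(0.3750)(-0.7034) = 0.1249, so φ₂ = 7.18°.
Δλ = atan2(sin θ sin δ cos φ₁, cos δ − sin φ₁ sin φ₂) = atan2(-0.2448, 0.8776) = -15.585°.
λ₂ = 54.150° − 15.585° = 38.56°.

7.18°, 38.56°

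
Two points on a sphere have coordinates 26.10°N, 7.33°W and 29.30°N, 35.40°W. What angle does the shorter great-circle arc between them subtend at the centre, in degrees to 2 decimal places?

25.00°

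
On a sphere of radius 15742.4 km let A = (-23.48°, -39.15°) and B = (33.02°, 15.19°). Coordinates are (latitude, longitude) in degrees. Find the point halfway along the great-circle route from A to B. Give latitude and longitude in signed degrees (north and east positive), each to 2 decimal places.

5.36°, -13.30°

The central angle between A and B is δ = 1.3375 rad.
With f = 0.5, the slerp weights are sin((1−f)δ)/sin δ = 0.6373 and sin(fδ)/sin δ = 0.6373.
Weighted sum of the unit vectors: (0.6373)·(0.7113,-0.5791,-0.3984) + (0.6373)·(0.8092,0.2197,0.5449) = (0.9689, -0.2290, 0.0934).
Converting back: φ = atan2(z, √(x²+y²)) = 5.36°, λ = atan2(y, x) = -13.30°.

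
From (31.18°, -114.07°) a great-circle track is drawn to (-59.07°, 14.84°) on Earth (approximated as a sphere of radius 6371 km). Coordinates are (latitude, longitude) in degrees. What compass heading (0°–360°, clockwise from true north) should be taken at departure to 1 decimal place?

Δλ = 128.910° = 2.2499 rad.
y = sin Δλ · cos φ₂ = (0.7781)(0.5140) = 0.4000
x = cos φ₁ sin φ₂ − sin φ₁ cos φ₂ cos Δλ = (0.8555)(-0.8578) − (0.5177)(0.5140)(-0.6281) = -0.5667
θ = atan2(y, x) = 144.79°, so the bearing is 144.8°.

144.8°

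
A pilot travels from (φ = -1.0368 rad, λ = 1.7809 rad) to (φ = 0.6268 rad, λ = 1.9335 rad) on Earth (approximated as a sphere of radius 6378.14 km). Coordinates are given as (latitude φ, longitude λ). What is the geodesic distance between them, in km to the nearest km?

Let φ₁ = -1.0368 rad, φ₂ = 0.6268 rad, and Δλ = 0.1526 rad.
cos c = sin φ₁ sin φ₂ + cos φ₁ cos φ₂ cos Δλ = (-0.8608)(0.5866) + (0.5090)(0.8099)(0.9884) = -0.09746,
so c = arccos(-0.09746) = 1.66841 rad.
Distance = R·c = 6378.14 × 1.6684 ≈ 10641 km.

10641 km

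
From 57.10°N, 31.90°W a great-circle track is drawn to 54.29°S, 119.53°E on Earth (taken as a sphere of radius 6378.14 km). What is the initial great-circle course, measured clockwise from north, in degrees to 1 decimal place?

92.2°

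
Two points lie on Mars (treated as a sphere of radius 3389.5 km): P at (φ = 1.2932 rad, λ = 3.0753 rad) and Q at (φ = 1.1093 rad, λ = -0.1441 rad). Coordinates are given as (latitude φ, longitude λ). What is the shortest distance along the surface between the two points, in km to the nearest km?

In radians: φ₁ = 1.2932, φ₂ = 1.1093, Δλ = 175.542° = 3.0638 rad.
cos c = sin φ₁ sin φ₂ + cos φ₁ cos φ₂ cos Δλ = (0.9617)(0.8954) + (0.2740)(0.4453)(-0.9970) = 0.73945,
so c = arccos(0.73945) = 0.73854 rad.
Distance = R·c = 3389.5 × 0.7385 ≈ 2503 km.

2503 km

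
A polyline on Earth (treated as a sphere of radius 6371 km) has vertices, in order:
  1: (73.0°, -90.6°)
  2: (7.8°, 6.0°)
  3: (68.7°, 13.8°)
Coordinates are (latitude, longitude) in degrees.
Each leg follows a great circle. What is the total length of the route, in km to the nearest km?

Leg 1→2: central angle 1.4742 rad, distance 9391.8 km.
Leg 2→3: central angle 1.0667 rad, distance 6796.0 km.
Total: 9391.8 + 6796.0 ≈ 16188 km.

16188 km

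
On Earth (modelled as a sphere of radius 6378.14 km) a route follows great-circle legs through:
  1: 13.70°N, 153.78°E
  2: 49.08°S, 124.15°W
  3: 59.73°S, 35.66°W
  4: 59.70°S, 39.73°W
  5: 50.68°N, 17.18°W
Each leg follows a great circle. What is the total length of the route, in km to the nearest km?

Leg 1→2: central angle 1.6621 rad, distance 10601.0 km.
Leg 2→3: central angle 0.8482 rad, distance 5410.2 km.
Leg 3→4: central angle 0.0358 rad, distance 228.5 km.
Leg 4→5: central angle 1.9527 rad, distance 12454.6 km.
Total: 10601.0 + 5410.2 + 228.5 + 12454.6 ≈ 28694 km.

28694 km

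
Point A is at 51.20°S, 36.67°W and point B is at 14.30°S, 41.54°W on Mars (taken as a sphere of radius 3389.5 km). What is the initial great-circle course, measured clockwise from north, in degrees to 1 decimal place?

Δλ = -4.870° = -0.0850 rad.
y = sin Δλ · cos φ₂ = (-0.0849)(0.9690) = -0.0823
x = cos φ₁ sin φ₂ − sin φ₁ cos φ₂ cos Δλ = (0.6266)(-0.2470) − (-0.7793)(0.9690)(0.9964) = 0.5977
θ = atan2(y, x) = -7.84°; adding 360° gives 352.2°.

352.2°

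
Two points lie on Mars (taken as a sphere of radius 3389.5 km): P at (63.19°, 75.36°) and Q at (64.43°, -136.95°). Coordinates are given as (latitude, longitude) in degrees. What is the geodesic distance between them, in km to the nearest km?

2968 km

Let φ₁ = 1.1029 rad, φ₂ = 1.1245 rad, and Δλ = 2.5777 rad.
Haversine: a = sin²(Δφ/2) + cos φ₁ cos φ₂ sin²(Δλ/2) = 0.0001 + (0.4510)(0.4316)(0.9226) = 0.17972.
Central angle c = 2·arcsin(√a) = 0.87557 rad.
Distance = R·c = 3389.5 × 0.8756 ≈ 2968 km.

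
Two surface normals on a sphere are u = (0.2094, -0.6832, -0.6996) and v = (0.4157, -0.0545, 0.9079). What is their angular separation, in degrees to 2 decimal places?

u·v = -0.5109; |u| = 1.0000, |v| = 1.0000.
cos θ = (u·v)/(|u||v|) = -0.5109, so θ = 120.72°.

120.72°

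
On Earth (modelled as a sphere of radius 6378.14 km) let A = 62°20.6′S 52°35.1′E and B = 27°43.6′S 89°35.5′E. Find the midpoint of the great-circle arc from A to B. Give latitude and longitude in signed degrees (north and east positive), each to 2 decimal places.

-46.40°, 77.05°

Central angle δ = 0.7374 rad. Interpolating on the sphere with fraction f = 0.5:
P = [sin((1−f)δ)·A + sin(fδ)·B] / sin δ = 0.5360·A + 0.5360·B in Cartesian coordinates,
giving P = (0.1546, 0.6721, -0.7242), i.e. latitude -46.40°, longitude 77.05°.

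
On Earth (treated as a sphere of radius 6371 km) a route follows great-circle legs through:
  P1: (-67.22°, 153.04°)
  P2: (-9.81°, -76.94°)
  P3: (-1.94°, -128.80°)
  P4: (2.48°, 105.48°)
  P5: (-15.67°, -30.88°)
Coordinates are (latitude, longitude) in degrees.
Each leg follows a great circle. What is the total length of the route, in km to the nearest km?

Leg P1→P2: central angle 1.6592 rad, distance 10570.5 km.
Leg P2→P3: central angle 0.9097 rad, distance 5795.8 km.
Leg P3→P4: central angle 2.1949 rad, distance 13984.0 km.
Leg P4→P5: central angle 2.3572 rad, distance 15017.8 km.
Total: 10570.5 + 5795.8 + 13984.0 + 15017.8 ≈ 45368 km.

45368 km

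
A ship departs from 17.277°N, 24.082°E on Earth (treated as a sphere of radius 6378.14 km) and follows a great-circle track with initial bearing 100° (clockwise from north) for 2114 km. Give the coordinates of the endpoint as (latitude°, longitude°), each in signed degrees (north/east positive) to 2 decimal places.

13.11°, 43.29°

Angular distance δ = d/R = 2114/6378.14 = 0.33144 rad; initial bearing θ = 1.7453 rad.
sin φ₂ = sin φ₁ cos δ + cos φ₁ sin δ cos θ = (0.2970)(0.9456) + (0.9549)(0.3254)(-0.1736) = 0.2269, so φ₂ = 13.11°.
Δλ = atan2(sin θ sin δ cos φ₁, cos δ − sin φ₁ sin φ₂) = atan2(0.3060, 0.8782) = 19.211°.
λ₂ = 24.082° + 19.211° = 43.29°.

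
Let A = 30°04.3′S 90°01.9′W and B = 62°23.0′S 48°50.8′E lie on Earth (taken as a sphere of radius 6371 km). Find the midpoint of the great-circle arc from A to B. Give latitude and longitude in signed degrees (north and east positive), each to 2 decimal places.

-66.63°, -59.47°

The central angle between A and B is δ = 1.4285 rad.
With f = 0.5, the slerp weights are sin((1−f)δ)/sin δ = 0.6617 and sin(fδ)/sin δ = 0.6617.
Weighted sum of the unit vectors: (0.6617)·(-0.0005,-0.8654,-0.5011) + (0.6617)·(0.3051,0.3490,-0.8861) = (0.2016, -0.3417, -0.9179).
Converting back: φ = atan2(z, √(x²+y²)) = -66.63°, λ = atan2(y, x) = -59.47°.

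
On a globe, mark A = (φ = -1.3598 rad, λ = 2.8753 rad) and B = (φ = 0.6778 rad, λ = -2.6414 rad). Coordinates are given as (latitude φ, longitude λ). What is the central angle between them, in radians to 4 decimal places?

2.0894 rad

Let φ₁ = -1.3598 rad, φ₂ = 0.6778 rad, and Δλ = 0.7665 rad.
Haversine: a = sin²(Δφ/2) + cos φ₁ cos φ₂ sin²(Δλ/2) = 0.7250 + (0.2094)(0.7790)(0.1398) = 0.74783.
Central angle c = 2·arcsin(√a) = 2.08939 rad.
So the angular separation is 2.0894 rad.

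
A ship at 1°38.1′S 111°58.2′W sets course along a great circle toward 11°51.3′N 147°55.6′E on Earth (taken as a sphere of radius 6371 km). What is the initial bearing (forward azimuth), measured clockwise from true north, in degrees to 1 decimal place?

281.8°

With φ₁ = -0.0285, φ₂ = 0.2069, Δλ = -1.7471 rad, the forward-azimuth formula gives
θ = atan2( sin Δλ cos φ₂ , cos φ₁ sin φ₂ − sin φ₁ cos φ₂ cos Δλ ) = atan2(-0.9635, 0.2005) = -78.25°.
Adding 360° brings this into [0°, 360°): 281.8°.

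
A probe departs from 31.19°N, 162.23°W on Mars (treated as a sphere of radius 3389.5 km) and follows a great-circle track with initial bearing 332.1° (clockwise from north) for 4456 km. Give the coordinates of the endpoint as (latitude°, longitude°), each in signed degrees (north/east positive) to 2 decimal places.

Angular distance δ = d/R = 4456/3389.5 = 1.31465 rad; initial bearing θ = 5.7962 rad.
sin φ₂ = sin φ₁ cos δ + cos φ₁ sin δ cos θ = (0.5179)(0.2534) + (0.8555)(0.9674)(0.8838) = 0.8626, so φ₂ = 59.61°.
Δλ = atan2(sin θ sin δ cos φ₁, cos δ − sin φ₁ sin φ₂) = atan2(-0.3872, -0.1933) = -116.533°.
λ₂ = -162.230° − 116.533° = -278.76° → 81.24° after wrapping to (−180°, 180°].

59.61°, 81.24°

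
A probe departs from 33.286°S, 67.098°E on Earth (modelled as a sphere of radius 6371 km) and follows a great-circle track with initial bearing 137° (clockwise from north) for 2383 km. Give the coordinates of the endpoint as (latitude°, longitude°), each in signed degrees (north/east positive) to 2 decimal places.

Angular distance δ = d/R = 2383/6371 = 0.37404 rad; initial bearing θ = 2.3911 rad.
sin φ₂ = sin φ₁ cos δ + cos φ₁ sin δ cos θ = (-0.5488)(0.9309) + (0.8359)(0.3654)(-0.7314) = -0.7343, so φ₂ = -47.24°.
Δλ = atan2(sin θ sin δ cos φ₁, cos δ − sin φ₁ sin φ₂) = atan2(0.2083, 0.5279) = 21.534°.
λ₂ = 67.098° + 21.534° = 88.63°.

-47.24°, 88.63°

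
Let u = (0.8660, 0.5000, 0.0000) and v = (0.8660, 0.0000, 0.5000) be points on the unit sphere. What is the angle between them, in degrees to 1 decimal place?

41.4°

u·v = 0.7500; |u| = 1.0000, |v| = 1.0000.
cos θ = (u·v)/(|u||v|) = 0.7500, so θ = 41.4°.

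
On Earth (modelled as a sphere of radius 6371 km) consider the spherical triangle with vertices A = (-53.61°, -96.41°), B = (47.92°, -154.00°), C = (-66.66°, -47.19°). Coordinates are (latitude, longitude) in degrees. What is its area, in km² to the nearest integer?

3084134 km²

Side lengths (central angles): a = 2.4314, b = 0.4676, c = 1.9653 rad; semiperimeter s = 2.4322.
By l'Huilier's theorem, tan(E/4) = √[tan(s/2) tan((s−a)/2) tan((s−b)/2) tan((s−c)/2)], giving spherical excess E = 0.0760 rad.
Area = E·R² = 0.0760 × (6371)² ≈ 3084134 km².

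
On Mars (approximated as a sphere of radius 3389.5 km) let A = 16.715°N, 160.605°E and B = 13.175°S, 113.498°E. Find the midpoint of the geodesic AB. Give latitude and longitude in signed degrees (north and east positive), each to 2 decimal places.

The central angle between A and B is δ = 0.9653 rad.
With f = 0.5, the slerp weights are sin((1−f)δ)/sin δ = 0.5645 and sin(fδ)/sin δ = 0.5645.
Weighted sum of the unit vectors: (0.5645)·(-0.9034,0.3180,0.2876) + (0.5645)·(-0.3882,0.8929,-0.2279) = (-0.7291, 0.6836, 0.0337).
Converting back: φ = atan2(z, √(x²+y²)) = 1.93°, λ = atan2(y, x) = 136.85°.

1.93°, 136.85°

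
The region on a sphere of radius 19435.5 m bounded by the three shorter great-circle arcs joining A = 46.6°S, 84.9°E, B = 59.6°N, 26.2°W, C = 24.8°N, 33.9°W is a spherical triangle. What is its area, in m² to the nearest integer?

521767364 m²

Side lengths (central angles): a = 0.6146, b = 2.2209, c = 2.4217 rad; semiperimeter s = 2.6286.
By l'Huilier's theorem, tan(E/4) = √[tan(s/2) tan((s−a)/2) tan((s−b)/2) tan((s−c)/2)], giving spherical excess E = 1.3813 rad.
Area = E·R² = 1.3813 × (19435.5)² ≈ 521767364 m².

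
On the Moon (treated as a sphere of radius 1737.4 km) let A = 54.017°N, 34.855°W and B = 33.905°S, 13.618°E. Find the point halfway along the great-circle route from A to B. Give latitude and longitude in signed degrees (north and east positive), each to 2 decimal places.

The central angle between A and B is δ = 1.6992 rad.
With f = 0.5, the slerp weights are sin((1−f)δ)/sin δ = 0.7573 and sin(fδ)/sin δ = 0.7573.
Weighted sum of the unit vectors: (0.7573)·(0.4821,-0.3358,0.8092) + (0.7573)·(0.8066,0.1954,-0.5578) = (0.9759, -0.1063, 0.1904).
Converting back: φ = atan2(z, √(x²+y²)) = 10.97°, λ = atan2(y, x) = -6.22°.

10.97°, -6.22°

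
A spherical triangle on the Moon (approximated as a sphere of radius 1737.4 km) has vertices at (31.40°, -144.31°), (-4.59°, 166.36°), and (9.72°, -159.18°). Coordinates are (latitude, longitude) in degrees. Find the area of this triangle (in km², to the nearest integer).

307022 km²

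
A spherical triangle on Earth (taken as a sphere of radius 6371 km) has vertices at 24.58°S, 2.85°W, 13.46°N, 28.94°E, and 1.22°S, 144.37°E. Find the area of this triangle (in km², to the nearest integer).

Side lengths (central angles): a = 2.0070, b = 2.4273, c = 0.8567 rad; semiperimeter s = 2.6455.
By l'Huilier's theorem, tan(E/4) = √[tan(s/2) tan((s−a)/2) tan((s−b)/2) tan((s−c)/2)], giving spherical excess E = 1.5974 rad.
Area = E·R² = 1.5974 × (6371)² ≈ 64838180 km².

64838180 km²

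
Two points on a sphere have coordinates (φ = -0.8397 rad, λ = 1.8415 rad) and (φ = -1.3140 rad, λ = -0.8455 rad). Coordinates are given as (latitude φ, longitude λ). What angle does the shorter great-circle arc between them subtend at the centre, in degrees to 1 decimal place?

55.4°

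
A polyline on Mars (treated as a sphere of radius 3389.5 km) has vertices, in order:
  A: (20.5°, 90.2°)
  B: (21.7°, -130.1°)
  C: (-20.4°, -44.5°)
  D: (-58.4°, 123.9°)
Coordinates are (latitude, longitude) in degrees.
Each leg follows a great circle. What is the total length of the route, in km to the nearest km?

18722 km

Leg A→B: central angle 2.1344 rad, distance 7234.6 km.
Leg B→C: central angle 1.6329 rad, distance 5534.7 km.
Leg C→D: central angle 1.7561 rad, distance 5952.2 km.
Total: 7234.6 + 5534.7 + 5952.2 ≈ 18722 km.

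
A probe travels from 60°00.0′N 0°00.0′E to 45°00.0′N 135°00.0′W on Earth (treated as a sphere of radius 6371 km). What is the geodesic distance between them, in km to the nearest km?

In radians: φ₁ = 1.0472, φ₂ = 0.7854, Δλ = -135.000° = -2.3562 rad.
Haversine: a = sin²(Δφ/2) + cos φ₁ cos φ₂ sin²(Δλ/2) = 0.0170 + (0.5000)(0.7071)(0.8536) = 0.31881.
Central angle c = 2·arcsin(√a) = 1.19998 rad.
Distance = R·c = 6371 × 1.2000 ≈ 7645 km.

7645 km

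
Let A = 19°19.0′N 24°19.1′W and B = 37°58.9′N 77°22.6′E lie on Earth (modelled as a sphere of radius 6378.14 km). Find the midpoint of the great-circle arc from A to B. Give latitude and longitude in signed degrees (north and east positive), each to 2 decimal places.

40.70°, 20.24°

Central angle δ = 1.5180 rad. Interpolating on the sphere with fraction f = 0.5:
P = [sin((1−f)δ)·A + sin(fδ)·B] / sin δ = 0.6891·A + 0.6891·B in Cartesian coordinates,
giving P = (0.7114, 0.2622, 0.6521), i.e. latitude 40.70°, longitude 20.24°.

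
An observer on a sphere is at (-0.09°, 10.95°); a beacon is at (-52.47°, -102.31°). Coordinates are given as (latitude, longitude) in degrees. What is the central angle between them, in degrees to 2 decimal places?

103.85°

With latitudes φ₁ = -0.090°, φ₂ = -52.470° and longitude difference Δλ = -113.260°:
cos c = sin φ₁ sin φ₂ + cos φ₁ cos φ₂ cos Δλ = (-0.0016)(-0.7930) + (1.0000)(0.6092)(-0.3949) = -0.23932,
so c = arccos(-0.23932) = 1.81246 rad.
So the angular separation is 103.85°.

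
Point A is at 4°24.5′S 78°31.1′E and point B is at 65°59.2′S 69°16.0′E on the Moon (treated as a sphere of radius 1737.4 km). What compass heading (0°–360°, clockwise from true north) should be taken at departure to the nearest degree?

184°

Δλ = -9.252° = -0.1615 rad.
y = sin Δλ · cos φ₂ = (-0.1608)(0.4069) = -0.0654
x = cos φ₁ sin φ₂ − sin φ₁ cos φ₂ cos Δλ = (0.9970)(-0.9135) − (-0.0769)(0.4069)(0.9870) = -0.8799
θ = atan2(y, x) = -175.75°; adding 360° gives 184°.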